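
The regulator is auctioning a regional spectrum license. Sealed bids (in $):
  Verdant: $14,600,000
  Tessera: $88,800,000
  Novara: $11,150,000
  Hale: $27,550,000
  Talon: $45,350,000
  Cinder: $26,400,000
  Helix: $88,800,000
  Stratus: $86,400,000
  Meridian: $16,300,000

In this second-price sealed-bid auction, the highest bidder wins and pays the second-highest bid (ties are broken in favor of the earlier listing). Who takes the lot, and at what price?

Tessera pays $88,800,000

Rule: the highest bidder wins and pays the second-highest bid.
Bids in order: 88,800,000 (Tessera) > 88,800,000 (Helix) > 86,400,000 (Stratus) > 45,350,000 (Talon) > 27,550,000 (Hale) > 26,400,000 (Cinder) > …
Tessera and Helix tie at $88,800,000; tie-break gives it to Tessera.
Second-price: Tessera pays Helix's bid of $88,800,000.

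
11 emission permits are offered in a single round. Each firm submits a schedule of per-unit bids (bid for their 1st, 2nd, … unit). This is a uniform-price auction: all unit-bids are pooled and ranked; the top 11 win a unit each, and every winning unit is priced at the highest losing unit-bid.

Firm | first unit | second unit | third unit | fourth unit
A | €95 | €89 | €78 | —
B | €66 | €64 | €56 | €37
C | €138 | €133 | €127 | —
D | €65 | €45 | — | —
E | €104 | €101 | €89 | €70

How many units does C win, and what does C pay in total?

All unit-bids, highest first — top 11: 138 (C-1), 133 (C-2), 127 (C-3), 104 (E-1), 101 (E-2), 95 (A-1), 89 (A-2), 89 (E-3), 78 (A-3), 70 (E-4), 66 (B-1)
Highest rejected unit-bid = €65.
C wins 3 unit(s) at €65 each.

C: 3 units, pays €195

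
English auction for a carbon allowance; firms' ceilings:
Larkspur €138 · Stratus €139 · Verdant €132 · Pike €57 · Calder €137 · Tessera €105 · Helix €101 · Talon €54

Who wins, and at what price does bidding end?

Ascending (English) auction: the price rises until one bidder remains; the winner pays the price at which the last rival dropped out.
Limits in order: 139 (Stratus) > 138 (Larkspur) > 137 (Calder) > 132 (Verdant) > 105 (Tessera) > 101 (Helix) > …
Larkspur is the last rival to drop out, at €138; Stratus remains and wins at that price.

Stratus wins at €138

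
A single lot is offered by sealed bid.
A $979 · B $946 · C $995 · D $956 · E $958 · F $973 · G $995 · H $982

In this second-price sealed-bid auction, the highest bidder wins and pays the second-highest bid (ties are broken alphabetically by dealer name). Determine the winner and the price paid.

C pays $995

Second-price sealed-bid auction: the highest bidder wins and pays the second-highest bid.
Bids ranked: 995 (C) > 995 (G) > 982 (H) > 979 (A) > 973 (F) > 958 (E) > …
C and G tie at $995; tie-break gives it to C.
Second-price: C pays G's bid of $995.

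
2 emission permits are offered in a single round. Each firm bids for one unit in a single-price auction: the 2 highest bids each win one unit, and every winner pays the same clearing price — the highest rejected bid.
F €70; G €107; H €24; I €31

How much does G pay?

G pays €31

Sorting: 107 (G), 70 (F), 31 (I), 24 (H)
Top 2: G, F.
First losing bid is I's €31, which sets the uniform price.
G wins → pays €31.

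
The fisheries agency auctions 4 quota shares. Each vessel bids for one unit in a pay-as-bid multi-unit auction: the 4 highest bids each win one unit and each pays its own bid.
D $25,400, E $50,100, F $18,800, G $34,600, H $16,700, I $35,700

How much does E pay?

E pays $50,100

Bids ranked high→low: 50,100 (E), 35,700 (I), 34,600 (G), 25,400 (D), 18,800 (F), 16,700 (H)
Winners (4 units): E, I, G, D.
E wins → own bid $50,100.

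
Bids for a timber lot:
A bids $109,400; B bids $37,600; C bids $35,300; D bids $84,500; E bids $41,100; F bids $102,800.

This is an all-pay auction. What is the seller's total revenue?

Total revenue: $410,700

Bids in order: 109,400 (A) > 102,800 (F) > 84,500 (D) > 41,100 (E) > 37,600 (B) > 35,300 (C)
Every bidder forfeits their bid regardless of winning.
Revenue = 109,400 + 37,600 + 35,300 + 84,500 + 41,100 + 102,800 = $410,700.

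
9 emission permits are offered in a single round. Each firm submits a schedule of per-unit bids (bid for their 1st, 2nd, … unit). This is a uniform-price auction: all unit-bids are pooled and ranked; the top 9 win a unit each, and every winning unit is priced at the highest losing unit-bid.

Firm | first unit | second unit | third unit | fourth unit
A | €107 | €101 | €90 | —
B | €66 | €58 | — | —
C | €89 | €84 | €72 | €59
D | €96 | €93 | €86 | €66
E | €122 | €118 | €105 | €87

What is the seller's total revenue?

Merging the schedules and taking the best 9: 122 (E-1), 118 (E-2), 107 (A-1), 105 (E-3), 101 (A-2), 96 (D-1), 93 (D-2), 90 (A-3), 89 (C-1)
First bid not allocated: €87.
Allocation: A 3, C 1, D 2, E 3. Every unit priced at €87.
Revenue = 9 × 87 = €783.

Total revenue: €783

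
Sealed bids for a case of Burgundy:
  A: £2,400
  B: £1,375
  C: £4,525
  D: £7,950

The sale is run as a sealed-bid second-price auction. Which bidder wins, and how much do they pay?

Bids ranked: 7,950 (D) > 4,525 (C) > 2,400 (A) > 1,375 (B)
D is highest; pays the second-highest bid, £4,525.

D pays £4,525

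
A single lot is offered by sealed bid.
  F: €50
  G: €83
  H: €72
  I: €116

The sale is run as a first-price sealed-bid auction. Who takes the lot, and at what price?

I pays €116

Rule: the highest bidder wins and pays their own bid.
Sorting bids: 116 (I) > 83 (G) > 72 (H) > 50 (F)
I is highest → pays own bid, €116.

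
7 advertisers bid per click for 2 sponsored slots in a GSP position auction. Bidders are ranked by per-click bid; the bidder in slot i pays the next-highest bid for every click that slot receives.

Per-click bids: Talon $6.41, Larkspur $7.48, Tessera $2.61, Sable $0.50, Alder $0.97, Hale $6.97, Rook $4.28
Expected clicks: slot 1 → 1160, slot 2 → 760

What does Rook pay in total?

Ranked by bid: $7.48 (Larkspur) > $6.97 (Hale) > $6.41 (Talon) > …
Rook ranks below slot 2 → no slot, pays nothing.

Rook pays $0.00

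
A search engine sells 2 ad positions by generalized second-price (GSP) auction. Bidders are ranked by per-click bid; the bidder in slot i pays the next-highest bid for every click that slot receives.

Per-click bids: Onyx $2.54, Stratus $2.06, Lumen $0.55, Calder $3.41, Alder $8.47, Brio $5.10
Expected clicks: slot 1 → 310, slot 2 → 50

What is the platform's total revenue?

Sorting advertisers: $8.47 (Alder) > $5.10 (Brio) > $3.41 (Calder) > …
Slot 1: Alder pays $5.10 × 310 = $1581.00
Slot 2: Brio pays $3.41 × 50 = $170.50
Total = $1751.50

Total revenue: $1751.50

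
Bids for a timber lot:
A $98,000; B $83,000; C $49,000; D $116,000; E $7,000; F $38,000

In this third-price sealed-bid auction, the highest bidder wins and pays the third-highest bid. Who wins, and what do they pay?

Bids in order: 116,000 (D) > 98,000 (A) > 83,000 (B) > 49,000 (C) > 38,000 (F) > 7,000 (E)
D is highest; pays the third-highest bid, $83,000.

D pays $83,000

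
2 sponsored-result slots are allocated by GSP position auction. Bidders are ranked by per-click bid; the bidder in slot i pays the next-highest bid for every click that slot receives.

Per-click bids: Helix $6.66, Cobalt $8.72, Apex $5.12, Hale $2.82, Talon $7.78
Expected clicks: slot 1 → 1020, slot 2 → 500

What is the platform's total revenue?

Ranked by bid: $8.72 (Cobalt) > $7.78 (Talon) > $6.66 (Helix) > …
Slot 1: Cobalt pays $7.78 × 1020 = $7935.60
Slot 2: Talon pays $6.66 × 500 = $3330.00
Total = $11265.60

Total revenue: $11265.60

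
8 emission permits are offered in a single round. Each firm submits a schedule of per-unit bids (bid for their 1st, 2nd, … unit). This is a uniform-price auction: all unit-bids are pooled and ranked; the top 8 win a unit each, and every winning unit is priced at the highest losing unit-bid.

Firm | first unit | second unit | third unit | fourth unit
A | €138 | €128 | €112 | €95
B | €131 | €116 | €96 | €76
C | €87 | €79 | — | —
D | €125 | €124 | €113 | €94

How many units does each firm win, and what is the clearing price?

A 3, B 2, D 3; clearing price €96

Pooled unit-bids ranked (top 8): 138 (A-1), 131 (B-1), 128 (A-2), 125 (D-1), 124 (D-2), 116 (B-2), 113 (D-3), 112 (A-3)
The (k+1)-th unit-bid is €96.
Allocation: A 3, B 2, D 3.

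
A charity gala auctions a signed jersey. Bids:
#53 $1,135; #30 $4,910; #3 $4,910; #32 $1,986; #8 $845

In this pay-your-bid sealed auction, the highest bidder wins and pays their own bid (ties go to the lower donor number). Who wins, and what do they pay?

Pay-your-bid sealed auction: the highest bidder wins and pays their own bid.
Bids in order: 4,910 (#3) > 4,910 (#30) > 1,986 (#32) > 1,135 (#53) > 845 (#8)
#3 and #30 tie at $4,910; tie-break gives it to #3.
#3 has the highest bid and pays exactly that: $4,910.

#3 pays $4,910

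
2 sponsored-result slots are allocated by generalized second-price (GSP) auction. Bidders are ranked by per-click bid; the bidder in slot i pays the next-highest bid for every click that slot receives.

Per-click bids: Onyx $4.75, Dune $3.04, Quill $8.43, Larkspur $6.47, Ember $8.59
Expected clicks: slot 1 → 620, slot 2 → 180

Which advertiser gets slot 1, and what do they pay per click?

Ember; $8.43 per click

Ranked by bid: $8.59 (Ember) > $8.43 (Quill) > $6.47 (Larkspur) > …
Slot 1 goes to the first-ranked bidder, Ember, who pays the next bid down: $8.43/click.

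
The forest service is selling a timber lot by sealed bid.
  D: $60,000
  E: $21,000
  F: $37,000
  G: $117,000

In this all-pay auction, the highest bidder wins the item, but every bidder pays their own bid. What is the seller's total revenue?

Total revenue: $235,000

Bids in order: 117,000 (G) > 60,000 (D) > 37,000 (F) > 21,000 (E)
G wins with the top bid; all bids are sunk regardless.
Every bidder forfeits their bid regardless of winning.
Revenue = 60,000 + 21,000 + 37,000 + 117,000 = $235,000.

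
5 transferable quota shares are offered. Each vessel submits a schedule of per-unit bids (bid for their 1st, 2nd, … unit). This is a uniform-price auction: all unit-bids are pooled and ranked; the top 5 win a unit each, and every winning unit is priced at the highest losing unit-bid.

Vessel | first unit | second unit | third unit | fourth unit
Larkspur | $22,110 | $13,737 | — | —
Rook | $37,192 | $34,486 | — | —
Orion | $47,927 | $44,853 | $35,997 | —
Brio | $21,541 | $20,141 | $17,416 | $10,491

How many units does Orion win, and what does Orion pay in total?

Orion: 3 units, pays $66,330

Pooled unit-bids ranked (top 5): 47,927 (Orion-1), 44,853 (Orion-2), 37,192 (Rook-1), 35,997 (Orion-3), 34,486 (Rook-2)
First bid not allocated: $22,110.
Orion wins 3 unit(s) at $22,110 each.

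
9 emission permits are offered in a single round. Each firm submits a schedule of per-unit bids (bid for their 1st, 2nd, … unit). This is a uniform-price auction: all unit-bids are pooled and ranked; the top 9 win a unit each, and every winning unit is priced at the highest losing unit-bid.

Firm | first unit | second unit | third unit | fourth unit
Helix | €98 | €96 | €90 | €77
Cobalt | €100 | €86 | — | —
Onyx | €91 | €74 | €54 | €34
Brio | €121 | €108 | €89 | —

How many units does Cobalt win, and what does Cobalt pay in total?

Cobalt: 2 units, pays €154

Pooled unit-bids ranked (top 9): 121 (Brio-1), 108 (Brio-2), 100 (Cobalt-1), 98 (Helix-1), 96 (Helix-2), 91 (Onyx-1), 90 (Helix-3), 89 (Brio-3), 86 (Cobalt-2)
Highest rejected unit-bid = €77.
Cobalt wins 2 unit(s) at €77 each.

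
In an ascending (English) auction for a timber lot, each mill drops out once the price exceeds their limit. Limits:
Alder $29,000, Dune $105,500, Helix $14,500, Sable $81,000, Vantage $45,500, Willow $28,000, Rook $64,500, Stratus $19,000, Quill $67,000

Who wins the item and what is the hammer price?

Ascending (English) auction: the price rises until one bidder remains; the winner pays the price at which the last rival dropped out.
Limits ranked: 105,500 (Dune) > 81,000 (Sable) > 67,000 (Quill) > 64,500 (Rook) > 45,500 (Vantage) > 29,000 (Alder) > …
Sable is the last rival to drop out, at $81,000; Dune remains and wins at that price.

Dune wins at $81,000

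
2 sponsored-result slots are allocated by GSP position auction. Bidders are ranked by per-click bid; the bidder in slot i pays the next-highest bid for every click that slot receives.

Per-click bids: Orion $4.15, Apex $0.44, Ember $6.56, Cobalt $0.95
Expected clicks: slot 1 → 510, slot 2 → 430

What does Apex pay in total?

Sorting advertisers: $6.56 (Ember) > $4.15 (Orion) > $0.95 (Cobalt) > …
Apex ranks below slot 2 → no slot, pays nothing.

Apex pays $0.00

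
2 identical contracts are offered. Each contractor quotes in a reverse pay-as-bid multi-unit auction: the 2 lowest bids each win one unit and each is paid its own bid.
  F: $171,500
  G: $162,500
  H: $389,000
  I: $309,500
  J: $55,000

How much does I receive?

Sorting: 55,000 (J), 162,500 (G), 171,500 (F), 309,500 (I), …
The 2 lowest are J, G.
I does not win → $0.

I is paid $0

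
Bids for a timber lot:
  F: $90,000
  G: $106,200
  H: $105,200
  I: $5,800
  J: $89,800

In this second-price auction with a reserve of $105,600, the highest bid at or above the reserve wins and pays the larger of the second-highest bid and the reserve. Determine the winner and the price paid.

Bids in order: 106,200 (G) > 105,200 (H) > 90,000 (F) > 89,800 (J) > 5,800 (I)
Highest eligible bid: G at $106,200.
Second-highest bid $105,200 is below the reserve $105,600, so the reserve binds → payment $105,600.

G pays $105,600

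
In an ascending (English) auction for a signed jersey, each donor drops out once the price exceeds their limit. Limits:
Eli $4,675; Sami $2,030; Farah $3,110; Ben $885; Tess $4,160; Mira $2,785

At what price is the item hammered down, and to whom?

Eli wins at $4,160

Limits ranked: 4,675 (Eli) > 4,160 (Tess) > 3,110 (Farah) > 2,785 (Mira) > 2,030 (Sami) > 885 (Ben)
Bidding ends when Tess exits at $4,160; Eli takes it.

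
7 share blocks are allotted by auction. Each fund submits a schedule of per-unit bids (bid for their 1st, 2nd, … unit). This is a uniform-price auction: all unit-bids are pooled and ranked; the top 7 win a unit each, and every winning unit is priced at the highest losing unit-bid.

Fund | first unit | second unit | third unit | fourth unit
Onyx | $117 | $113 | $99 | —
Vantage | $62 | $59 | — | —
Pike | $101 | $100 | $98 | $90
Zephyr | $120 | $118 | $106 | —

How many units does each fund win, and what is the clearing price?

All unit-bids, highest first — top 7: 120 (Zephyr-1), 118 (Zephyr-2), 117 (Onyx-1), 113 (Onyx-2), 106 (Zephyr-3), 101 (Pike-1), 100 (Pike-2)
The (k+1)-th unit-bid is $99.
Allocation: Onyx 2, Pike 2, Zephyr 3.

Onyx 2, Pike 2, Zephyr 3; clearing price $99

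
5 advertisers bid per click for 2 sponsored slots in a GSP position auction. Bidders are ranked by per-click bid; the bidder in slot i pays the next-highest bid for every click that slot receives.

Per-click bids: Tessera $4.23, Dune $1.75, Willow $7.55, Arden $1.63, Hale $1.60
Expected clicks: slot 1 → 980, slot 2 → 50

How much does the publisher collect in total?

Sorting advertisers: $7.55 (Willow) > $4.23 (Tessera) > $1.75 (Dune) > …
Slot 1: Willow pays $4.23 × 980 = $4145.40
Slot 2: Tessera pays $1.75 × 50 = $87.50
Total = $4232.90

Total revenue: $4232.90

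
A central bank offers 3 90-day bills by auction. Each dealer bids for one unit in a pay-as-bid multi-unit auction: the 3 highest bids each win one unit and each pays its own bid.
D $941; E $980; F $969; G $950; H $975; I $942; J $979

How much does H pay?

Ordering the bids: 980 (E), 979 (J), 975 (H), 969 (F), 950 (G), …
Top 3: E, J, H.
H wins → own bid $975.

H pays $975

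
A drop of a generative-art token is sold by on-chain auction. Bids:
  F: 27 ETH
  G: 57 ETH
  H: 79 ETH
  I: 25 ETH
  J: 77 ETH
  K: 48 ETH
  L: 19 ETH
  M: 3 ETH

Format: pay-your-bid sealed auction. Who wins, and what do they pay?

Rule: the highest bidder wins and pays their own bid.
Sorting bids: 79 (H) > 77 (J) > 57 (G) > 48 (K) > 27 (F) > 25 (I) > …
First-price: H pays what they bid, 79 ETH.

H pays 79 ETH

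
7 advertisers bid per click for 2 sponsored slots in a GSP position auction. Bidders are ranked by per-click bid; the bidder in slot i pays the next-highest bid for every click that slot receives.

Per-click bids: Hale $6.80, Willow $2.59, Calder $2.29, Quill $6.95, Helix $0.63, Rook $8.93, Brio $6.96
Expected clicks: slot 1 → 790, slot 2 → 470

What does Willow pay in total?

Sorting advertisers: $8.93 (Rook) > $6.96 (Brio) > $6.95 (Quill) > …
Willow ranks below slot 2 → no slot, pays nothing.

Willow pays $0.00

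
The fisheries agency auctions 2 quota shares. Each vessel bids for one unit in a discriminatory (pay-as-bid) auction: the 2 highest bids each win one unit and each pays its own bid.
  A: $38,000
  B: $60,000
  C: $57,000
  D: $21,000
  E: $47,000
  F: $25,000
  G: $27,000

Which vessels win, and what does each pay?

B $60,000, C $57,000

Ordering the bids: 60,000 (B), 57,000 (C), 47,000 (E), 38,000 (A), …
Winners (2 units): B, C.
Each winner pays its own bid: B $60,000, C $57,000.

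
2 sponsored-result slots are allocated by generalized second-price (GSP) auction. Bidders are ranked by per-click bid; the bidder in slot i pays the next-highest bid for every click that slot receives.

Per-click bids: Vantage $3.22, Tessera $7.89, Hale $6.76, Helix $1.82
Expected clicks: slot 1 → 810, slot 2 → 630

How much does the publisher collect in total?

Ranked by bid: $7.89 (Tessera) > $6.76 (Hale) > $3.22 (Vantage) > …
Slot 1: Tessera pays $6.76 × 810 = $5475.60
Slot 2: Hale pays $3.22 × 630 = $2028.60
Total = $7504.20

Total revenue: $7504.20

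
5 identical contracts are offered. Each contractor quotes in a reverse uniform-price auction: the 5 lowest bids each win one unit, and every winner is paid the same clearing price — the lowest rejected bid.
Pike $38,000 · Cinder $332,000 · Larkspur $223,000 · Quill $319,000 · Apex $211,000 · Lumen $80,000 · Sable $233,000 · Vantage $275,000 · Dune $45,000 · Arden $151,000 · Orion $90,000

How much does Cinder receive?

Cinder is paid $0

Bids ranked low→high: 38,000 (Pike), 45,000 (Dune), 80,000 (Lumen), 90,000 (Orion), 151,000 (Arden), 211,000 (Apex), 223,000 (Larkspur), …
Winners (5 units): Pike, Dune, Lumen, Orion, Arden.
First losing bid is Apex's $211,000, which sets the uniform price.
Cinder does not win → is paid $0.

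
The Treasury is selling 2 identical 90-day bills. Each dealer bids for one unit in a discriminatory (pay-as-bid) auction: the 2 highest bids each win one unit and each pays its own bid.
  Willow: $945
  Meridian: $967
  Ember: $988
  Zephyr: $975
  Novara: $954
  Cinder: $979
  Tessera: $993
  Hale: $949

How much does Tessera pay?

Bids ranked high→low: 993 (Tessera), 988 (Ember), 979 (Cinder), 975 (Zephyr), …
Winners (2 units): Tessera, Ember.
Tessera wins → own bid $993.

Tessera pays $993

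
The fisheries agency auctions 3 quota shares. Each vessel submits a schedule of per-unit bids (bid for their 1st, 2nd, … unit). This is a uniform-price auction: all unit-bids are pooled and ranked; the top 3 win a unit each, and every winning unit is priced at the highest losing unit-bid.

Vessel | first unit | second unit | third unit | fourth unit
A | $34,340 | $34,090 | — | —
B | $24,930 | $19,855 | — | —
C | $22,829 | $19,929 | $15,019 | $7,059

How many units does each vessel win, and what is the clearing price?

A 2, B 1; clearing price $22,829

Merging the schedules and taking the best 3: 34,340 (A-1), 34,090 (A-2), 24,930 (B-1)
Highest rejected unit-bid = $22,829.
Allocation: A 2, B 1.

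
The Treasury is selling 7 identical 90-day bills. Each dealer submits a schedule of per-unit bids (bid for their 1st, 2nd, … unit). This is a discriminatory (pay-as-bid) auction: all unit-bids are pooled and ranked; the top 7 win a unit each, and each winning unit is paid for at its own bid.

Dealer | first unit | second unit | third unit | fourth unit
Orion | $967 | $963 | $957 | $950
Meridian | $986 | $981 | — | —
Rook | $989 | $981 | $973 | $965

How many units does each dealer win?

Meridian 2, Orion 1, Rook 4

All unit-bids, highest first — top 7: 989 (Rook-1), 986 (Meridian-1), 981 (Meridian-2), 981 (Rook-2), 973 (Rook-3), 967 (Orion-1), 965 (Rook-4)
Next rejected bid: $963 (not a price — pay-as-bid).
Allocation: Meridian 2, Orion 1, Rook 4.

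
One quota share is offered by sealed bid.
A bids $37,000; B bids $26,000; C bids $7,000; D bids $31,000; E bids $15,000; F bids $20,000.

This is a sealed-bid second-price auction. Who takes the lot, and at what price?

Sorting bids: 37,000 (A) > 31,000 (D) > 26,000 (B) > 20,000 (F) > 15,000 (E) > 7,000 (C)
A is highest; pays the second-highest bid, $31,000.

A pays $31,000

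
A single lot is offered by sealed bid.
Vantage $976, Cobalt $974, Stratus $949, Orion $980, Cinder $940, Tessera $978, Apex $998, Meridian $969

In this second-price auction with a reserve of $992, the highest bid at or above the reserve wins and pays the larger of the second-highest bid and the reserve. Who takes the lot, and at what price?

Apex pays $992

Bids in order: 998 (Apex) > 980 (Orion) > 978 (Tessera) > 976 (Vantage) > 974 (Cobalt) > 969 (Meridian) > …
Apex has the top bid at or above the reserve ($998).
max(second-highest $980, reserve $992) = $992.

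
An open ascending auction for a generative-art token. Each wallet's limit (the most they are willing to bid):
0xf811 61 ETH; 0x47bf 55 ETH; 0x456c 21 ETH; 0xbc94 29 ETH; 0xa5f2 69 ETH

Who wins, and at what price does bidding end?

0xa5f2 wins at 61 ETH

Sorting limits: 69 (0xa5f2) > 61 (0xf811) > 55 (0x47bf) > 29 (0xbc94) > 21 (0x456c)
0xf811 is the last rival to drop out, at 61 ETH; 0xa5f2 remains and wins at that price.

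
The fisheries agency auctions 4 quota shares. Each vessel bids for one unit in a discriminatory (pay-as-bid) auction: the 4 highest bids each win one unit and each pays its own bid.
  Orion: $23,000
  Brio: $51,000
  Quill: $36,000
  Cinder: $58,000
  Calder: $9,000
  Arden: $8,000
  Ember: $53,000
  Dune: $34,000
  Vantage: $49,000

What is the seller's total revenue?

Total revenue: $211,000

Sorting: 58,000 (Cinder), 53,000 (Ember), 51,000 (Brio), 49,000 (Vantage), 36,000 (Quill), 34,000 (Dune), …
The 4 highest are Cinder, Ember, Brio, Vantage.
Total revenue = 58,000 + 53,000 + 51,000 + 49,000 = $211,000.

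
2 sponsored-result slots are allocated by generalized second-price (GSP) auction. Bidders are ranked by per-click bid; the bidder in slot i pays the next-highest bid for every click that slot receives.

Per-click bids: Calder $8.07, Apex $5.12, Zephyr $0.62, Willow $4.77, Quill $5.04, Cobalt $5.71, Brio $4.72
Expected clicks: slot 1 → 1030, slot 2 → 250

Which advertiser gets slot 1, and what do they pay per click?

Calder; $5.71 per click

Sorting advertisers: $8.07 (Calder) > $5.71 (Cobalt) > $5.12 (Apex) > …
Slot 1 goes to the first-ranked bidder, Calder, who pays the next bid down: $5.71/click.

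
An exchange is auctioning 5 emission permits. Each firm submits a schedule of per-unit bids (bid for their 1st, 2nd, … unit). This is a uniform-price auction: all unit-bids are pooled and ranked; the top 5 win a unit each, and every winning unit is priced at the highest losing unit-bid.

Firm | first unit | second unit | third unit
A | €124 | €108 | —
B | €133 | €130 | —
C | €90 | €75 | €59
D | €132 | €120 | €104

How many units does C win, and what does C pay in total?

All unit-bids, highest first — top 5: 133 (B-1), 132 (D-1), 130 (B-2), 124 (A-1), 120 (D-2)
The (k+1)-th unit-bid is €108.
C wins 0 unit(s) at €108 each.

C: 0 units, pays €0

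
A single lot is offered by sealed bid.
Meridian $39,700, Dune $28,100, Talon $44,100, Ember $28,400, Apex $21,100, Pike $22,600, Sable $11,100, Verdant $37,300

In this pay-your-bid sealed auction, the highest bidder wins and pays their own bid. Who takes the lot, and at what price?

Sorting bids: 44,100 (Talon) > 39,700 (Meridian) > 37,300 (Verdant) > 28,400 (Ember) > 28,100 (Dune) > 22,600 (Pike) > …
First-price: Talon pays what they bid, $44,100.

Talon pays $44,100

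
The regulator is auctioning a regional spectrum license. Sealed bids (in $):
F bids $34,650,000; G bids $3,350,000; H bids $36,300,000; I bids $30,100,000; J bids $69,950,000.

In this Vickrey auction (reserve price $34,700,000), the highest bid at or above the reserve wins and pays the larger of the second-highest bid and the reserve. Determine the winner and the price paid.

Vickrey auction (reserve price $34,700,000): the highest bid at or above the reserve wins and pays the larger of the second-highest bid and the reserve.
Bids ranked: 69,950,000 (J) > 36,300,000 (H) > 34,650,000 (F) > 30,100,000 (I) > 3,350,000 (G)
Highest eligible bid: J at $69,950,000.
Second-highest bid $36,300,000 exceeds the reserve $34,700,000 → payment $36,300,000.

J pays $36,300,000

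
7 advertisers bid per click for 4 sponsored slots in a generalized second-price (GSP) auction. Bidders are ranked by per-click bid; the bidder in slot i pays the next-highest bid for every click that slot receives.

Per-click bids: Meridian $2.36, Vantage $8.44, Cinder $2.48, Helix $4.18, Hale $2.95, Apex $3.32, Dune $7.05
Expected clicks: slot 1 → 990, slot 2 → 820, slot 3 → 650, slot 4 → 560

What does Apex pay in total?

Per-click bids in order: $8.44 (Vantage) > $7.05 (Dune) > $4.18 (Helix) > $3.32 (Apex) > $2.95 (Hale) > …
Apex holds slot 4 → pays next bid $2.95 × 560 clicks = $1652.00.

Apex pays $1652.00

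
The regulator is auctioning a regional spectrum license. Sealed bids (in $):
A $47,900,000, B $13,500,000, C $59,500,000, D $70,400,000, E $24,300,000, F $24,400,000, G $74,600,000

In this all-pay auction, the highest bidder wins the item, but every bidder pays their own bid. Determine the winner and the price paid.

G pays $74,600,000

Sorting bids: 74,600,000 (G) > 70,400,000 (D) > 59,500,000 (C) > 47,900,000 (A) > 24,400,000 (F) > 24,300,000 (E) > …
G wins with the top bid; all bids are sunk regardless.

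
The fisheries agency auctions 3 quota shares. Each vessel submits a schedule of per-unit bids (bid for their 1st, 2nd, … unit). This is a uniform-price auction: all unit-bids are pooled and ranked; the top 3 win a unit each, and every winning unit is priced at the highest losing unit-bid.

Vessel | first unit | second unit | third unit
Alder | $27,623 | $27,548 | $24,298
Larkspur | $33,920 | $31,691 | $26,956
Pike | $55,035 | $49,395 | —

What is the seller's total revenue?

All unit-bids, highest first — top 3: 55,035 (Pike-1), 49,395 (Pike-2), 33,920 (Larkspur-1)
First bid not allocated: $31,691.
Allocation: Larkspur 1, Pike 2. Every unit priced at $31,691.
Revenue = 3 × 31,691 = $95,073.

Total revenue: $95,073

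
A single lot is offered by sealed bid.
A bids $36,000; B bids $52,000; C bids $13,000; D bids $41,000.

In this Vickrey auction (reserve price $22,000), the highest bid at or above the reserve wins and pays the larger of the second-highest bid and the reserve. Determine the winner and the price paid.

Bids in order: 52,000 (B) > 41,000 (D) > 36,000 (A) > 13,000 (C)
Highest eligible bid: B at $52,000.
Second-highest bid $41,000 exceeds the reserve $22,000 → payment $41,000.

B pays $41,000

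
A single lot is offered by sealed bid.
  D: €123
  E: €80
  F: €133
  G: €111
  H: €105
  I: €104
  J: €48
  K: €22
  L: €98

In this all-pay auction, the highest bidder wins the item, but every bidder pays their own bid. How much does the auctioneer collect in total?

Bids in order: 133 (F) > 123 (D) > 111 (G) > 105 (H) > 104 (I) > 98 (L) > …
Every bidder forfeits their bid regardless of winning.
Revenue = 123 + 80 + 133 + 111 + 105 + 104 + 48 + 22 + 98 = €824.

Total revenue: €824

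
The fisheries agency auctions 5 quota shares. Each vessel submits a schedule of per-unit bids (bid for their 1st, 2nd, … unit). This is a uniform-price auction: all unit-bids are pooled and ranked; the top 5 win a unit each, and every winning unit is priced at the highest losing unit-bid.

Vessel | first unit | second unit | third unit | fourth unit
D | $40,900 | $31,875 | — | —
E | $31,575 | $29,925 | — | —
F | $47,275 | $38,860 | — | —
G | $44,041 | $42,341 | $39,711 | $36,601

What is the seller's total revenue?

Total revenue: $194,300

Merging the schedules and taking the best 5: 47,275 (F-1), 44,041 (G-1), 42,341 (G-2), 40,900 (D-1), 39,711 (G-3)
The (k+1)-th unit-bid is $38,860.
Allocation: D 1, F 1, G 3. Every unit priced at $38,860.
Revenue = 5 × 38,860 = $194,300.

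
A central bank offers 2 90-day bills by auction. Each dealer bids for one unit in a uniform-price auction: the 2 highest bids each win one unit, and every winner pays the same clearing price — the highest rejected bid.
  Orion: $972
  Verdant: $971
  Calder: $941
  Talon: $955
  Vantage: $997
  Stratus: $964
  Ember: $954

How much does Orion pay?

Orion pays $971

Bids ranked high→low: 997 (Vantage), 972 (Orion), 971 (Verdant), 964 (Stratus), …
Winners (2 units): Vantage, Orion.
Highest unsuccessful bid: $971 → clearing price.
Orion wins → pays $971.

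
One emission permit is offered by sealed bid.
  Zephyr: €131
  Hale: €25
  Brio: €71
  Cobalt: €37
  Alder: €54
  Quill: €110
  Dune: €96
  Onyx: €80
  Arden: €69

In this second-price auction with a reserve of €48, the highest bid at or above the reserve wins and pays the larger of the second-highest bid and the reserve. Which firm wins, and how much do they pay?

Sorting bids: 131 (Zephyr) > 110 (Quill) > 96 (Dune) > 80 (Onyx) > 71 (Brio) > 69 (Arden) > …
Zephyr has the top bid at or above the reserve (€131).
Second-highest bid €110 exceeds the reserve €48 → payment €110.

Zephyr pays €110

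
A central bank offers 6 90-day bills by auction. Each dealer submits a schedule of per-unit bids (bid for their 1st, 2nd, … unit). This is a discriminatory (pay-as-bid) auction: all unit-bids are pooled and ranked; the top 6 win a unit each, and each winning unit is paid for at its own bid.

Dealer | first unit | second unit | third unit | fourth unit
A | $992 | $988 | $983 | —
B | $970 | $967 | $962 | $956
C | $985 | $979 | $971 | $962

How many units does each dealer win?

Merging the schedules and taking the best 6: 992 (A-1), 988 (A-2), 985 (C-1), 983 (A-3), 979 (C-2), 971 (C-3)
Next rejected bid: $970 (not a price — pay-as-bid).
Allocation: A 3, C 3.

A 3, C 3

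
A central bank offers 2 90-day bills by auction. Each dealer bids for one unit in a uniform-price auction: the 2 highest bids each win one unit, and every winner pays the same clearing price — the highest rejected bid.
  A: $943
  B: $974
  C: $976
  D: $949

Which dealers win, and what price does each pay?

Sorting: 976 (C), 974 (B), 949 (D), 943 (A)
The 2 highest are C, B.
Clearing price = highest rejected bid = $949.

C, B; each pays $949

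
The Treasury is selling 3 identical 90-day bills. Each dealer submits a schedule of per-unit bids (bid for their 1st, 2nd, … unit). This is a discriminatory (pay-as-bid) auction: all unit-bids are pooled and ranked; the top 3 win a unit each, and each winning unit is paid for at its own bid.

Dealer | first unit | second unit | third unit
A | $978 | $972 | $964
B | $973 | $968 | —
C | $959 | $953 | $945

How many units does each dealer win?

A 2, B 1

All unit-bids, highest first — top 3: 978 (A-1), 973 (B-1), 972 (A-2)
Next rejected bid: $968 (not a price — pay-as-bid).
Allocation: A 2, B 1.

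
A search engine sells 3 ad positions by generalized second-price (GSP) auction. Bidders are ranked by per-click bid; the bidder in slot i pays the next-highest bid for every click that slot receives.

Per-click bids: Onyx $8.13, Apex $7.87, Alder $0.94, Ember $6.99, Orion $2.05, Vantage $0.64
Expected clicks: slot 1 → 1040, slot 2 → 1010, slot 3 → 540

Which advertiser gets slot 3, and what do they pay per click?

Ember; $2.05 per click

Sorting advertisers: $8.13 (Onyx) > $7.87 (Apex) > $6.99 (Ember) > $2.05 (Orion) > …
Slot 3 goes to the third-ranked bidder, Ember, who pays the next bid down: $2.05/click.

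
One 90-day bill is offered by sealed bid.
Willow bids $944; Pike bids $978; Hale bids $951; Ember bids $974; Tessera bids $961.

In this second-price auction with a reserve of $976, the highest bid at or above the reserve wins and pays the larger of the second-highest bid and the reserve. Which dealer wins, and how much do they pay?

Pike pays $976

Bids ranked: 978 (Pike) > 974 (Ember) > 961 (Tessera) > 951 (Hale) > 944 (Willow)
Pike has the top bid at or above the reserve ($978).
Second-highest bid $974 is below the reserve $976, so the reserve binds → payment $976.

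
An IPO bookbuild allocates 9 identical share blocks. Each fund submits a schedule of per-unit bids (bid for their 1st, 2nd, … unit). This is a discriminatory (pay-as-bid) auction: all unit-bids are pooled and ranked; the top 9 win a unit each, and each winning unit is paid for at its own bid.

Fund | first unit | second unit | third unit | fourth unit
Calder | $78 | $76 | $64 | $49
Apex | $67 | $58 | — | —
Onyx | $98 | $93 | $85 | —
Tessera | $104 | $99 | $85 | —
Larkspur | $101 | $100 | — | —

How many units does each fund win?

Merging the schedules and taking the best 9: 104 (Tessera-1), 101 (Larkspur-1), 100 (Larkspur-2), 99 (Tessera-2), 98 (Onyx-1), 93 (Onyx-2), 85 (Onyx-3), 85 (Tessera-3), 78 (Calder-1)
Next rejected bid: $76 (not a price — pay-as-bid).
Allocation: Calder 1, Larkspur 2, Onyx 3, Tessera 3.

Calder 1, Larkspur 2, Onyx 3, Tessera 3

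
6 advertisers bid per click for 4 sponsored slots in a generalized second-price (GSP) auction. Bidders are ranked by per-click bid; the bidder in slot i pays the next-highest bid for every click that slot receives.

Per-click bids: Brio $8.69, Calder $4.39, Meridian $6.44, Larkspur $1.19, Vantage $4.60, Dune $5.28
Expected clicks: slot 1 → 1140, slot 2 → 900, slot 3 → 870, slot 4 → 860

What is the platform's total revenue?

Total revenue: $19871.00

Ranked by bid: $8.69 (Brio) > $6.44 (Meridian) > $5.28 (Dune) > $4.60 (Vantage) > $4.39 (Calder) > …
Slot 1: Brio pays $6.44 × 1140 = $7341.60
Slot 2: Meridian pays $5.28 × 900 = $4752.00
Slot 3: Dune pays $4.60 × 870 = $4002.00
Slot 4: Vantage pays $4.39 × 860 = $3775.40
Total = $19871.00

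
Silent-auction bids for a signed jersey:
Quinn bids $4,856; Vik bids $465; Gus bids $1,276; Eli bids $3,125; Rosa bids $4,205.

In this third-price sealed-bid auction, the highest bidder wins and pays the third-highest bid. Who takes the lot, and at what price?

Quinn pays $3,125

Bids ranked: 4,856 (Quinn) > 4,205 (Rosa) > 3,125 (Eli) > 1,276 (Gus) > 465 (Vik)
Quinn wins; payment is bid #3 in the ranking = $3,125.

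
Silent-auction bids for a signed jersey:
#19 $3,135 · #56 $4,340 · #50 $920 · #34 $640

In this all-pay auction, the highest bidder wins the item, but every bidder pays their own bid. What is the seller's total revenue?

Total revenue: $9,035

Sorting bids: 4,340 (#56) > 3,135 (#19) > 920 (#50) > 640 (#34)
#56 wins with the top bid; all bids are sunk regardless.
Every bidder forfeits their bid regardless of winning.
Revenue = 3,135 + 4,340 + 920 + 640 = $9,035.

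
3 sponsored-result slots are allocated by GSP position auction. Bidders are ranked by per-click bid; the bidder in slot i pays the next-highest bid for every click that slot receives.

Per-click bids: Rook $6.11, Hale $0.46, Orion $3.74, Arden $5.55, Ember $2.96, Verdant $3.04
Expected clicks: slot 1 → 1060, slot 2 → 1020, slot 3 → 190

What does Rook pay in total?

Ranked by bid: $6.11 (Rook) > $5.55 (Arden) > $3.74 (Orion) > $3.04 (Verdant) > …
Rook holds slot 1 → pays next bid $5.55 × 1060 clicks = $5883.00.

Rook pays $5883.00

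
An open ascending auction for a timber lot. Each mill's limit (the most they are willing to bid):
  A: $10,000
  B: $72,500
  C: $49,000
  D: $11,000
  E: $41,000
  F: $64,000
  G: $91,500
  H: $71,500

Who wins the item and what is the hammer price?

Sorting limits: 91,500 (G) > 72,500 (B) > 71,500 (H) > 64,000 (F) > 49,000 (C) > 41,000 (E) > …
B is the last rival to drop out, at $72,500; G remains and wins at that price.

G wins at $72,500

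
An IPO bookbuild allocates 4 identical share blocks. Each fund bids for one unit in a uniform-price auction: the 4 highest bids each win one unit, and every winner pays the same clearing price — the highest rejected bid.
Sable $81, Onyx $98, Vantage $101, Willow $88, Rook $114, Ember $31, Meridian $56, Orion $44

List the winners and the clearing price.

Rook, Vantage, Onyx, Willow; each pays $81

Bids ranked high→low: 114 (Rook), 101 (Vantage), 98 (Onyx), 88 (Willow), 81 (Sable), 56 (Meridian), …
The 4 highest are Rook, Vantage, Onyx, Willow.
First losing bid is Sable's $81, which sets the uniform price.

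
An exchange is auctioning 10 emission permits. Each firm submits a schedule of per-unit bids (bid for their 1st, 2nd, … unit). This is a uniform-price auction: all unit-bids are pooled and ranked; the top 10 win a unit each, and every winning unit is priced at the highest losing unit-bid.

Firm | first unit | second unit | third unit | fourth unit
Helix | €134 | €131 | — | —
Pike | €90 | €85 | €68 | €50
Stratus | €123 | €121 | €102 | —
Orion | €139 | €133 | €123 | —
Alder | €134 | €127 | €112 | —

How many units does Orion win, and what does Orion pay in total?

Merging the schedules and taking the best 10: 139 (Orion-1), 134 (Helix-1), 134 (Alder-1), 133 (Orion-2), 131 (Helix-2), 127 (Alder-2), 123 (Stratus-1), 123 (Orion-3), 121 (Stratus-2), 112 (Alder-3)
First bid not allocated: €102.
Orion wins 3 unit(s) at €102 each.

Orion: 3 units, pays €306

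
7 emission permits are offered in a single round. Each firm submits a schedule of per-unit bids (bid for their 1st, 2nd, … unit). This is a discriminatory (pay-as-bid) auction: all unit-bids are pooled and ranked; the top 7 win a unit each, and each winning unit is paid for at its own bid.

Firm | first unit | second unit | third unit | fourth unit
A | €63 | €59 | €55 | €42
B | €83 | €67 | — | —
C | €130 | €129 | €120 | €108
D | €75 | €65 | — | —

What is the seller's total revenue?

Merging the schedules and taking the best 7: 130 (C-1), 129 (C-2), 120 (C-3), 108 (C-4), 83 (B-1), 75 (D-1), 67 (B-2)
Next rejected bid: €65 (not a price — pay-as-bid).
Each winning unit pays its own bid.
Revenue = 130 + 129 + 120 + 108 + 83 + 75 + 67 = €712.

Total revenue: €712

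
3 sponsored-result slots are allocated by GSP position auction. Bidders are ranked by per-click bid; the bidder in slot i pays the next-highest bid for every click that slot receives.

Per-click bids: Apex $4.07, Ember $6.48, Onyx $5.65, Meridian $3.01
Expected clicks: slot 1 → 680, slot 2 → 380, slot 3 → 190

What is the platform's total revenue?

Total revenue: $5960.50

Ranked by bid: $6.48 (Ember) > $5.65 (Onyx) > $4.07 (Apex) > $3.01 (Meridian)
Slot 1: Ember pays $5.65 × 680 = $3842.00
Slot 2: Onyx pays $4.07 × 380 = $1546.60
Slot 3: Apex pays $3.01 × 190 = $571.90
Total = $5960.50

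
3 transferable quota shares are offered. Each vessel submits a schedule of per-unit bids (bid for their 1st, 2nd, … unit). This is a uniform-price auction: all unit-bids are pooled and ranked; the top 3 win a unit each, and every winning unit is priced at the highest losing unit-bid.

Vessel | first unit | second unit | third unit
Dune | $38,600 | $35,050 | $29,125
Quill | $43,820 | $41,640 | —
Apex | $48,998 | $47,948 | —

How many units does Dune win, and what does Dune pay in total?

All unit-bids, highest first — top 3: 48,998 (Apex-1), 47,948 (Apex-2), 43,820 (Quill-1)
Highest rejected unit-bid = $41,640.
Dune wins 0 unit(s) at $41,640 each.

Dune: 0 units, pays $0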